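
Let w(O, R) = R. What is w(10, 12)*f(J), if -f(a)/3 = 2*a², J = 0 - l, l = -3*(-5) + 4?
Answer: -25992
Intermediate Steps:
l = 19 (l = 15 + 4 = 19)
J = -19 (J = 0 - 1*19 = 0 - 19 = -19)
f(a) = -6*a²
w(10, 12)*f(J) = 12*(-6*(-19)²) = 12*(-6*361) = 12*(-2166) = -25992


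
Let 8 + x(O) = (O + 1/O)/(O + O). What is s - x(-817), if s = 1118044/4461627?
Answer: 23081931925225/2978086944603 ≈ 7.7506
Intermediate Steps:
s = 1118044/4461627 (s = 1118044*(1/4461627) = 1118044/4461627 ≈ 0.25059)
x(O) = -8 + (O + 1/O)/(2*O) (x(O) = -8 + (O + 1/O)/(O + O) = -8 + (O + 1/O)/((2*O)) = -8 + (O + 1/O)*(1/(2*O)) = -8 + (O + 1/O)/(2*O))
s - x(-817) = 1118044/4461627 - (-15/2 + (1/2)/(-817)**2) = 1118044/4461627 - (-15/2 + (1/2)*(1/667489)) = 1118044/4461627 - (-15/2 + 1/1334978) = 1118044/4461627 - 1*(-5006167/667489) = 1118044/4461627 + 5006167/667489 = 23081931925225/2978086944603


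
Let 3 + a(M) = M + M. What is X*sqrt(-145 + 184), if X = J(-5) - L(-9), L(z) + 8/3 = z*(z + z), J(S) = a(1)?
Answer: -481*sqrt(39)/3 ≈ -1001.3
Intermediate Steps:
a(M) = -3 + 2*M (a(M) = -3 + (M + M) = -3 + 2*M)
J(S) = -1 (J(S) = -3 + 2*1 = -3 + 2 = -1)
L(z) = -8/3 + 2*z**2 (L(z) = -8/3 + z*(z + z) = -8/3 + z*(2*z) = -8/3 + 2*z**2)
X = -481/3 (X = -1 - (-8/3 + 2*(-9)**2) = -1 - (-8/3 + 2*81) = -1 - (-8/3 + 162) = -1 - 1*478/3 = -1 - 478/3 = -481/3 ≈ -160.33)
X*sqrt(-145 + 184) = -481*sqrt(-145 + 184)/3 = -481*sqrt(39)/3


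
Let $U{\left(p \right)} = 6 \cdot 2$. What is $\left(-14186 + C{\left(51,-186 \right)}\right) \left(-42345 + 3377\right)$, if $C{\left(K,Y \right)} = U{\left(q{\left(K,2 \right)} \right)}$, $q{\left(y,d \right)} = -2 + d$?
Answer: $552332432$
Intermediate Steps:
$U{\left(p \right)} = 12$
$C{\left(K,Y \right)} = 12$
$\left(-14186 + C{\left(51,-186 \right)}\right) \left(-42345 + 3377\right) = \left(-14186 + 12\right) \left(-42345 + 3377\right) = \left(-14174\right) \left(-38968\right) = 552332432$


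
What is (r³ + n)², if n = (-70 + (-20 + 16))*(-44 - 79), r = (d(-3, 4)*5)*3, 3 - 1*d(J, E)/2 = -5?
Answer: 191354710942404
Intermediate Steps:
d(J, E) = 16 (d(J, E) = 6 - 2*(-5) = 6 + 10 = 16)
r = 240 (r = (16*5)*3 = 80*3 = 240)
n = 9102 (n = (-70 - 4)*(-123) = -74*(-123) = 9102)
(r³ + n)² = (240³ + 9102)² = (13824000 + 9102)² = 13833102² = 191354710942404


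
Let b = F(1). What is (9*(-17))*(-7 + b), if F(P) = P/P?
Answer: 918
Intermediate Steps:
F(P) = 1
b = 1
(9*(-17))*(-7 + b) = (9*(-17))*(-7 + 1) = -153*(-6) = 918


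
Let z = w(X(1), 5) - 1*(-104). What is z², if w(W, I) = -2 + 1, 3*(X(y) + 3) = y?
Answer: 10609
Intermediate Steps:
X(y) = -3 + y/3
w(W, I) = -1
z = 103 (z = -1 - 1*(-104) = -1 + 104 = 103)
z² = 103² = 10609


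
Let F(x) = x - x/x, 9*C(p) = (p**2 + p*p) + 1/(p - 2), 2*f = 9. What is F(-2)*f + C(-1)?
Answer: -719/54 ≈ -13.315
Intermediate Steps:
f = 9/2 (f = (1/2)*9 = 9/2 ≈ 4.5000)
C(p) = 1/(9*(-2 + p)) + 2*p**2/9 (C(p) = ((p**2 + p*p) + 1/(p - 2))/9 = ((p**2 + p**2) + 1/(-2 + p))/9 = (2*p**2 + 1/(-2 + p))/9 = (1/(-2 + p) + 2*p**2)/9 = 1/(9*(-2 + p)) + 2*p**2/9)
F(x) = -1 + x (F(x) = x - 1*1 = x - 1 = -1 + x)
F(-2)*f + C(-1) = (-1 - 2)*(9/2) + (1 - 4*(-1)**2 + 2*(-1)**3)/(9*(-2 - 1)) = -3*9/2 + (1/9)*(1 - 4*1 + 2*(-1))/(-3) = -27/2 + (1/9)*(-1/3)*(1 - 4 - 2) = -27/2 + (1/9)*(-1/3)*(-5) = -27/2 + 5/27 = -719/54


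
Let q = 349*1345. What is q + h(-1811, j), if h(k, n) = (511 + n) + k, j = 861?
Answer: 468966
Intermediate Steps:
q = 469405
h(k, n) = 511 + k + n
q + h(-1811, j) = 469405 + (511 - 1811 + 861) = 469405 - 439 = 468966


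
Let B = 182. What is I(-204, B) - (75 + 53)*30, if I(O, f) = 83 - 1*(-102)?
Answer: -3655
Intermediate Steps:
I(O, f) = 185 (I(O, f) = 83 + 102 = 185)
I(-204, B) - (75 + 53)*30 = 185 - (75 + 53)*30 = 185 - 128*30 = 185 - 1*3840 = 185 - 3840 = -3655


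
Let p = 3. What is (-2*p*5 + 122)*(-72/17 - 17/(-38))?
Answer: -112562/323 ≈ -348.49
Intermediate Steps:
(-2*p*5 + 122)*(-72/17 - 17/(-38)) = (-2*3*5 + 122)*(-72/17 - 17/(-38)) = (-6*5 + 122)*(-72*1/17 - 17*(-1/38)) = (-30 + 122)*(-72/17 + 17/38) = 92*(-2447/646) = -112562/323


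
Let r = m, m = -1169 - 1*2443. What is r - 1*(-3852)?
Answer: 240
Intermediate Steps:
m = -3612 (m = -1169 - 2443 = -3612)
r = -3612
r - 1*(-3852) = -3612 - 1*(-3852) = -3612 + 3852 = 240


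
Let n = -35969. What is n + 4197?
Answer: -31772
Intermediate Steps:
n + 4197 = -35969 + 4197 = -31772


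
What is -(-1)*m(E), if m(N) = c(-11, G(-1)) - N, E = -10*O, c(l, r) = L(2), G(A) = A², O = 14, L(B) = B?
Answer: 142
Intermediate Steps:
c(l, r) = 2
E = -140 (E = -10*14 = -140)
m(N) = 2 - N
-(-1)*m(E) = -(-1)*(2 - 1*(-140)) = -(-1)*(2 + 140) = -(-1)*142 = -1*(-142) = 142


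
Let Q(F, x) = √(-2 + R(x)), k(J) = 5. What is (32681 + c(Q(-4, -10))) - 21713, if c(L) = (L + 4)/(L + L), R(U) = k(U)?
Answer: 21937/2 + 2*√3/3 ≈ 10970.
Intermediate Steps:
R(U) = 5
Q(F, x) = √3 (Q(F, x) = √(-2 + 5) = √3)
c(L) = (4 + L)/(2*L) (c(L) = (4 + L)/((2*L)) = (4 + L)*(1/(2*L)) = (4 + L)/(2*L))
(32681 + c(Q(-4, -10))) - 21713 = (32681 + (4 + √3)/(2*(√3))) - 21713 = (32681 + (√3/3)*(4 + √3)/2) - 21713 = (32681 + √3*(4 + √3)/6) - 21713 = 10968 + √3*(4 + √3)/6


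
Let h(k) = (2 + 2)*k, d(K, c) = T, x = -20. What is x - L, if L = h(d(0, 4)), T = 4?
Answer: -36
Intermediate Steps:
d(K, c) = 4
h(k) = 4*k
L = 16 (L = 4*4 = 16)
x - L = -20 - 1*16 = -20 - 16 = -36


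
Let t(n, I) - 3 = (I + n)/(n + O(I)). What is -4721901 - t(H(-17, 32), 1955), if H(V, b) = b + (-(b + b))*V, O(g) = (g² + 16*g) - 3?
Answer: -18200210662563/3854422 ≈ -4.7219e+6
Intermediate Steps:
O(g) = -3 + g² + 16*g
H(V, b) = b - 2*V*b (H(V, b) = b + (-2*b)*V = b - 2*V*b)
t(n, I) = 3 + (I + n)/(-3 + n + I² + 16*I) (t(n, I) = 3 + (I + n)/(n + (-3 + I² + 16*I)) = 3 + (I + n)/(-3 + n + I² + 16*I))
-4721901 - t(H(-17, 32), 1955) = -4721901 - (-9 + 3*1955² + 4*(32*(1 - 2*(-17))) + 49*1955)/(-3 + 32*(1 - 2*(-17)) + 1955² + 16*1955) = -4721901 - (-9 + 3*3822025 + 4*(32*(1 + 34)) + 95795)/(-3 + 32*(1 + 34) + 3822025 + 31280) = -4721901 - (-9 + 11466075 + 4*(32*35) + 95795)/(-3 + 32*35 + 3822025 + 31280) = -4721901 - (-9 + 11466075 + 4*1120 + 95795)/(-3 + 1120 + 3822025 + 31280) = -4721901 - (-9 + 11466075 + 4480 + 95795)/3854422 = -4721901 - 11566341/3854422 = -18200210662563/3854422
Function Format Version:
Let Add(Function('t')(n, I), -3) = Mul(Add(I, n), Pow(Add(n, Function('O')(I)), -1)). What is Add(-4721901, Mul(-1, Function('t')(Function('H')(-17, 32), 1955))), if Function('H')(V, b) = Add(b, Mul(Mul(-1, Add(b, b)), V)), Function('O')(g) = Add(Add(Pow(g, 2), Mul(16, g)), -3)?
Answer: Rational(-18200210662563, 3854422) ≈ -4.7219e+6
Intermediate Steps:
Function('O')(g) = Add(-3, Pow(g, 2), Mul(16, g))
Function('H')(V, b) = Add(b, Mul(-2, V, b)) (Function('H')(V, b) = Add(b, Mul(Mul(-1, Mul(2, b)), V)) = Add(b, Mul(Mul(-2, b), V)) = Add(b, Mul(-2, V, b)))
Function('t')(n, I) = Add(3, Mul(Pow(Add(-3, n, Pow(I, 2), Mul(16, I)), -1), Add(I, n))) (Function('t')(n, I) = Add(3, Mul(Add(I, n), Pow(Add(n, Add(-3, Pow(I, 2), Mul(16, I))), -1))) = Add(3, Mul(Add(I, n), Pow(Add(-3, n, Pow(I, 2), Mul(16, I)), -1))) = Add(3, Mul(Pow(Add(-3, n, Pow(I, 2), Mul(16, I)), -1), Add(I, n))))
Add(-4721901, Mul(-1, Function('t')(Function('H')(-17, 32), 1955))) = Add(-4721901, Mul(-1, Mul(Pow(Add(-3, Mul(32, Add(1, Mul(-2, -17))), Pow(1955, 2), Mul(16, 1955)), -1), Add(-9, Mul(3, Pow(1955, 2)), Mul(4, Mul(32, Add(1, Mul(-2, -17)))), Mul(49, 1955))))) = Add(-4721901, Mul(-1, Mul(Pow(Add(-3, Mul(32, Add(1, 34)), 3822025, 31280), -1), Add(-9, Mul(3, 3822025), Mul(4, Mul(32, Add(1, 34))), 95795)))) = Add(-4721901, Mul(-1, Mul(Pow(Add(-3, Mul(32, 35), 3822025, 31280), -1), Add(-9, 11466075, Mul(4, Mul(32, 35)), 95795)))) = Add(-4721901, Mul(-1, Mul(Pow(Add(-3, 1120, 3822025, 31280), -1), Add(-9, 11466075, Mul(4, 1120), 95795)))) = Add(-4721901, Mul(-1, Mul(Pow(3854422, -1), Add(-9, 11466075, 4480, 95795)))) = Add(-4721901, Mul(-1, Mul(Rational(1, 3854422), 11566341))) = Add(-4721901, Mul(-1, Rational(11566341, 3854422))) = Add(-4721901, Rational(-11566341, 3854422)) = Rational(-18200210662563, 3854422)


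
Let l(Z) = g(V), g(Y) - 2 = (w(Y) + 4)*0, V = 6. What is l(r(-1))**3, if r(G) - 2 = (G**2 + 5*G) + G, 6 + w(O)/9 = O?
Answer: 8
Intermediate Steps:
w(O) = -54 + 9*O
g(Y) = 2 (g(Y) = 2 + ((-54 + 9*Y) + 4)*0 = 2 + (-50 + 9*Y)*0 = 2 + 0 = 2)
r(G) = 2 + G**2 + 6*G (r(G) = 2 + ((G**2 + 5*G) + G) = 2 + (G**2 + 6*G) = 2 + G**2 + 6*G)
l(Z) = 2
l(r(-1))**3 = 2**3 = 8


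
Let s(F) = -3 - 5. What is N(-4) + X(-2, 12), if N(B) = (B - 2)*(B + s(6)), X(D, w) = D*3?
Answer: 66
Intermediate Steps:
X(D, w) = 3*D
s(F) = -8
N(B) = (-8 + B)*(-2 + B) (N(B) = (B - 2)*(B - 8) = (-2 + B)*(-8 + B) = (-8 + B)*(-2 + B))
N(-4) + X(-2, 12) = (16 + (-4)² - 10*(-4)) + 3*(-2) = (16 + 16 + 40) - 6 = 72 - 6 = 66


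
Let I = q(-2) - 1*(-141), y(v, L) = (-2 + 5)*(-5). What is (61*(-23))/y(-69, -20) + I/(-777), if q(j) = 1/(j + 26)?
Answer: 8704123/93240 ≈ 93.352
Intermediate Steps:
q(j) = 1/(26 + j)
y(v, L) = -15 (y(v, L) = 3*(-5) = -15)
I = 3385/24 (I = 1/(26 - 2) - 1*(-141) = 1/24 + 141 = 3385/24 ≈ 141.04)
(61*(-23))/y(-69, -20) + I/(-777) = (61*(-23))/(-15) + (3385/24)/(-777) = -1403*(-1/15) + (3385/24)*(-1/777) = 1403/15 - 3385/18648 = 8704123/93240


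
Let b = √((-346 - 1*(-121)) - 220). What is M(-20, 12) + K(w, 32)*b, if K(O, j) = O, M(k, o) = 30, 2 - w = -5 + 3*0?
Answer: 30 + 7*I*√445 ≈ 30.0 + 147.67*I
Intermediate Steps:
w = 7 (w = 2 - (-5 + 3*0) = 2 - (-5 + 0) = 2 - 1*(-5) = 2 + 5 = 7)
b = I*√445 (b = √((-346 + 121) - 220) = √(-225 - 220) = √(-445) = I*√445 ≈ 21.095*I)
M(-20, 12) + K(w, 32)*b = 30 + 7*(I*√445) = 30 + 7*I*√445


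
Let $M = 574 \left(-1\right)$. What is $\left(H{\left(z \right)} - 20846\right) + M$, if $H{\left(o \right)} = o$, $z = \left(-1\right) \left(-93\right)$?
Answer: $-21327$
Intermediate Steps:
$z = 93$
$M = -574$
$\left(H{\left(z \right)} - 20846\right) + M = \left(93 - 20846\right) - 574 = -20753 - 574 = -21327$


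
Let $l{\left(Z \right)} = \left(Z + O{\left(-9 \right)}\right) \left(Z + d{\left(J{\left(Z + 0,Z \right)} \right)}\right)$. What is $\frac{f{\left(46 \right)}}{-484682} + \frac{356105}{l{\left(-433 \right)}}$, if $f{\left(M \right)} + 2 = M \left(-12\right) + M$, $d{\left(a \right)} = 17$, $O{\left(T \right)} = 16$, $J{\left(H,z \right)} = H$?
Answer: $\frac{86342903693}{42039377952} \approx 2.0539$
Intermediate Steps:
$l{\left(Z \right)} = \left(16 + Z\right) \left(17 + Z\right)$ ($l{\left(Z \right)} = \left(Z + 16\right) \left(Z + 17\right) = \left(16 + Z\right) \left(17 + Z\right)$)
$f{\left(M \right)} = -2 - 11 M$ ($f{\left(M \right)} = -2 + \left(M \left(-12\right) + M\right) = -2 + \left(- 12 M + M\right) = -2 - 11 M$)
$\frac{f{\left(46 \right)}}{-484682} + \frac{356105}{l{\left(-433 \right)}} = \frac{-2 - 506}{-484682} + \frac{356105}{272 + \left(-433\right)^{2} + 33 \left(-433\right)} = \left(-2 - 506\right) \left(- \frac{1}{484682}\right) + \frac{356105}{272 + 187489 - 14289} = \left(-508\right) \left(- \frac{1}{484682}\right) + \frac{356105}{173472} = \frac{254}{242341} + 356105 \cdot \frac{1}{173472} = \frac{254}{242341} + \frac{356105}{173472} = \frac{86342903693}{42039377952}$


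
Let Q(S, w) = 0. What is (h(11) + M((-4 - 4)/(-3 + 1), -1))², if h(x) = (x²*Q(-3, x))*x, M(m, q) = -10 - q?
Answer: 81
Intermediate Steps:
h(x) = 0 (h(x) = (x²*0)*x = 0*x = 0)
(h(11) + M((-4 - 4)/(-3 + 1), -1))² = (0 + (-10 - 1*(-1)))² = (0 + (-10 + 1))² = (0 - 9)² = (-9)² = 81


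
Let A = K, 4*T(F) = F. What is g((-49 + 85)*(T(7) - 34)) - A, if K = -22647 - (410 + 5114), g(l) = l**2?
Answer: 1376092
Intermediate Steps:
T(F) = F/4
K = -28171 (K = -22647 - 1*5524 = -22647 - 5524 = -28171)
A = -28171
g((-49 + 85)*(T(7) - 34)) - A = ((-49 + 85)*((1/4)*7 - 34))**2 - 1*(-28171) = (36*(7/4 - 34))**2 + 28171 = (36*(-129/4))**2 + 28171 = (-1161)**2 + 28171 = 1347921 + 28171 = 1376092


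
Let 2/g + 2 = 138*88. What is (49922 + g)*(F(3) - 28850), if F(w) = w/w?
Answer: -8743452881087/6071 ≈ -1.4402e+9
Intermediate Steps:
g = 1/6071 (g = 2/(-2 + 138*88) = 2/(-2 + 12144) = 2/12142 = 2*(1/12142) = 1/6071 ≈ 0.00016472)
F(w) = 1
(49922 + g)*(F(3) - 28850) = (49922 + 1/6071)*(1 - 28850) = (303076463/6071)*(-28849) = -8743452881087/6071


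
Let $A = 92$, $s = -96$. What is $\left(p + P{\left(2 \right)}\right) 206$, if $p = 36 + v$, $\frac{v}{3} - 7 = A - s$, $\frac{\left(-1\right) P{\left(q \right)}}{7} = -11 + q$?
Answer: $140904$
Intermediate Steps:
$P{\left(q \right)} = 77 - 7 q$ ($P{\left(q \right)} = - 7 \left(-11 + q\right) = 77 - 7 q$)
$v = 585$ ($v = 21 + 3 \left(92 - -96\right) = 21 + 3 \left(92 + 96\right) = 21 + 3 \cdot 188 = 21 + 564 = 585$)
$p = 621$ ($p = 36 + 585 = 621$)
$\left(p + P{\left(2 \right)}\right) 206 = \left(621 + \left(77 - 14\right)\right) 206 = \left(621 + 63\right) 206 = 684 \cdot 206 = 140904$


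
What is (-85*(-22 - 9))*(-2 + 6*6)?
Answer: 89590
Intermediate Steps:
(-85*(-22 - 9))*(-2 + 6*6) = (-85*(-31))*(-2 + 36) = 2635*34 = 89590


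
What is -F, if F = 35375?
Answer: -35375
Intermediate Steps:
-F = -1*35375 = -35375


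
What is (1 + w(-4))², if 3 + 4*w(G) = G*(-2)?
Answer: 81/16 ≈ 5.0625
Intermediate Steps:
w(G) = -¾ - G/2 (w(G) = -¾ + (G*(-2))/4 = -¾ + (-2*G)/4 = -¾ - G/2)
(1 + w(-4))² = (1 + (-¾ - ½*(-4)))² = (1 + (-¾ + 2))² = (1 + 5/4)² = (9/4)² = 81/16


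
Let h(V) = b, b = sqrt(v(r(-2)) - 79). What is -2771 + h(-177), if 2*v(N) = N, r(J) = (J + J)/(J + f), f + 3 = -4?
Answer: -2771 + I*sqrt(709)/3 ≈ -2771.0 + 8.8757*I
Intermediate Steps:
f = -7 (f = -3 - 4 = -7)
r(J) = 2*J/(-7 + J) (r(J) = (J + J)/(J - 7) = (2*J)/(-7 + J) = 2*J/(-7 + J))
v(N) = N/2
b = I*sqrt(709)/3 (b = sqrt((2*(-2)/(-7 - 2))/2 - 79) = sqrt((2*(-2)/(-9))/2 - 79) = sqrt((2*(-2)*(-1/9))/2 - 79) = sqrt((1/2)*(4/9) - 79) = sqrt(2/9 - 79) = sqrt(-709/9) = I*sqrt(709)/3 ≈ 8.8757*I)
h(V) = I*sqrt(709)/3
-2771 + h(-177) = -2771 + I*sqrt(709)/3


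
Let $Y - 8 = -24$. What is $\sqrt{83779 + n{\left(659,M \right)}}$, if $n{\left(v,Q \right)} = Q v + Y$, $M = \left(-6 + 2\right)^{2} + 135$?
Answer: $2 \sqrt{45818} \approx 428.1$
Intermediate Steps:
$Y = -16$ ($Y = 8 - 24 = -16$)
$M = 151$ ($M = \left(-4\right)^{2} + 135 = 16 + 135 = 151$)
$n{\left(v,Q \right)} = -16 + Q v$ ($n{\left(v,Q \right)} = Q v - 16 = -16 + Q v$)
$\sqrt{83779 + n{\left(659,M \right)}} = \sqrt{83779 + \left(-16 + 151 \cdot 659\right)} = \sqrt{83779 + \left(-16 + 99509\right)} = \sqrt{83779 + 99493} = \sqrt{183272} = 2 \sqrt{45818}$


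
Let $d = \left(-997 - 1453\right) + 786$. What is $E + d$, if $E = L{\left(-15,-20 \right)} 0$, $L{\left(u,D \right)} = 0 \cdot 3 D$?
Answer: $-1664$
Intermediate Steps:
$L{\left(u,D \right)} = 0$
$d = -1664$ ($d = -2450 + 786 = -1664$)
$E = 0$ ($E = 0 \cdot 0 = 0$)
$E + d = 0 - 1664 = -1664$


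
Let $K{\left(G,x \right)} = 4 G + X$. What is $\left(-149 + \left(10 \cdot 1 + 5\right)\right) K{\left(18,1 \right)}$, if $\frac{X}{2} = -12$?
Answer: $-6432$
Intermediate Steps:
$X = -24$ ($X = 2 \left(-12\right) = -24$)
$K{\left(G,x \right)} = -24 + 4 G$ ($K{\left(G,x \right)} = 4 G - 24 = -24 + 4 G$)
$\left(-149 + \left(10 \cdot 1 + 5\right)\right) K{\left(18,1 \right)} = \left(-149 + \left(10 \cdot 1 + 5\right)\right) \left(-24 + 4 \cdot 18\right) = \left(-149 + \left(10 + 5\right)\right) \left(-24 + 72\right) = \left(-149 + 15\right) 48 = \left(-134\right) 48 = -6432$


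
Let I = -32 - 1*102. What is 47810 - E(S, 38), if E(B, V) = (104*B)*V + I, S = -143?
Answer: 613080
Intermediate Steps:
I = -134 (I = -32 - 102 = -134)
E(B, V) = -134 + 104*B*V (E(B, V) = (104*B)*V - 134 = 104*B*V - 134 = -134 + 104*B*V)
47810 - E(S, 38) = 47810 - (-134 + 104*(-143)*38) = 47810 - (-134 - 565136) = 47810 - 1*(-565270) = 47810 + 565270 = 613080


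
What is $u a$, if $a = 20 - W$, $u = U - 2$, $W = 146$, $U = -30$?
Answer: $4032$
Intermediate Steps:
$u = -32$ ($u = -30 - 2 = -32$)
$a = -126$ ($a = 20 - 146 = -126$)
$u a = \left(-32\right) \left(-126\right) = 4032$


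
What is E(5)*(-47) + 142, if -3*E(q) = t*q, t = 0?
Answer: 142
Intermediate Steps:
E(q) = 0 (E(q) = -0*q = -1/3*0 = 0)
E(5)*(-47) + 142 = 0*(-47) + 142 = 0 + 142 = 142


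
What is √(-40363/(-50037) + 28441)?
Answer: 2*√17802447569790/50037 ≈ 168.65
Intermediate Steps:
√(-40363/(-50037) + 28441) = √(-40363*(-1/50037) + 28441) = √(40363/50037 + 28441) = √(1423142680/50037) = 2*√17802447569790/50037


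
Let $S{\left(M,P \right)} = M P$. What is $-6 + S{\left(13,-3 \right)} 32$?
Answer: $-1254$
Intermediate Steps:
$-6 + S{\left(13,-3 \right)} 32 = -6 + 13 \left(-3\right) 32 = -6 - 1248 = -1254$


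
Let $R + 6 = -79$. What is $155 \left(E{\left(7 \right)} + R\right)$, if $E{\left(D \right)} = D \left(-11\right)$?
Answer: $-25110$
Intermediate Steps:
$E{\left(D \right)} = - 11 D$
$R = -85$ ($R = -6 - 79 = -85$)
$155 \left(E{\left(7 \right)} + R\right) = 155 \left(\left(-11\right) 7 - 85\right) = 155 \left(-77 - 85\right) = 155 \left(-162\right) = -25110$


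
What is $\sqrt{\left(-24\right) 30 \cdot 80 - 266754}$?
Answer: $i \sqrt{324354} \approx 569.52 i$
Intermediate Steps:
$\sqrt{\left(-24\right) 30 \cdot 80 - 266754} = \sqrt{\left(-720\right) 80 - 266754} = \sqrt{-57600 - 266754} = \sqrt{-324354} = i \sqrt{324354}$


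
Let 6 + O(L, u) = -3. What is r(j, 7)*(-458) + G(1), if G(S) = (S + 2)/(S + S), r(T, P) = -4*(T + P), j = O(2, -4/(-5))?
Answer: -7325/2 ≈ -3662.5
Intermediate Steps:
O(L, u) = -9 (O(L, u) = -6 - 3 = -9)
j = -9
r(T, P) = -4*P - 4*T (r(T, P) = -4*(P + T) = -4*P - 4*T)
G(S) = (2 + S)/(2*S) (G(S) = (2 + S)/((2*S)) = (2 + S)*(1/(2*S)) = (2 + S)/(2*S))
r(j, 7)*(-458) + G(1) = (-4*7 - 4*(-9))*(-458) + (1/2)*(2 + 1)/1 = (-28 + 36)*(-458) + (1/2)*1*3 = 8*(-458) + 3/2 = -3664 + 3/2 = -7325/2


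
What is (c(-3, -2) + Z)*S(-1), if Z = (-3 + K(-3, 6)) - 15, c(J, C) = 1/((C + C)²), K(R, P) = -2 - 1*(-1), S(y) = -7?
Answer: 2121/16 ≈ 132.56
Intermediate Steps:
K(R, P) = -1 (K(R, P) = -2 + 1 = -1)
c(J, C) = 1/(4*C²) (c(J, C) = 1/((2*C)²) = 1/(4*C²))
Z = -19 (Z = (-3 - 1) - 15 = -4 - 15 = -19)
(c(-3, -2) + Z)*S(-1) = ((¼)/(-2)² - 19)*(-7) = ((¼)*(¼) - 19)*(-7) = (1/16 - 19)*(-7) = -303/16*(-7) = 2121/16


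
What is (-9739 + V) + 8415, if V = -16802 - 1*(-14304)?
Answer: -3822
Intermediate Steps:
V = -2498 (V = -16802 + 14304 = -2498)
(-9739 + V) + 8415 = (-9739 - 2498) + 8415 = -12237 + 8415 = -3822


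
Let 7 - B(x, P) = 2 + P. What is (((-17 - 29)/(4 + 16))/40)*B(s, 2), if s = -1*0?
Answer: -69/400 ≈ -0.17250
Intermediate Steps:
s = 0
B(x, P) = 5 - P (B(x, P) = 7 - (2 + P) = 7 + (-2 - P) = 5 - P)
(((-17 - 29)/(4 + 16))/40)*B(s, 2) = (((-17 - 29)/(4 + 16))/40)*(5 - 1*2) = (-46/20*(1/40))*(5 - 2) = (-46*1/20*(1/40))*3 = -23/10*1/40*3 = -23/400*3 = -69/400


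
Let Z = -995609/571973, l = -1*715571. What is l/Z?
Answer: 409287291583/995609 ≈ 4.1109e+5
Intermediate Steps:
l = -715571
Z = -995609/571973 (Z = -995609*1/571973 = -995609/571973 ≈ -1.7407)
l/Z = -715571/(-995609/571973) = -715571*(-571973/995609) = 409287291583/995609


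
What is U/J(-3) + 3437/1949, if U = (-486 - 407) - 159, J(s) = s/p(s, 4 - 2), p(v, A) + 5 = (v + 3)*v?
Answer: -10241429/5847 ≈ -1751.6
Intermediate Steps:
p(v, A) = -5 + v*(3 + v) (p(v, A) = -5 + (v + 3)*v = -5 + (3 + v)*v = -5 + v*(3 + v))
J(s) = s/(-5 + s² + 3*s)
U = -1052 (U = -893 - 159 = -1052)
U/J(-3) + 3437/1949 = -1052/((-3/(-5 + (-3)² + 3*(-3)))) + 3437/1949 = -1052/((-3/(-5 + 9 - 9))) + 3437*(1/1949) = -1052/((-3/(-5))) + 3437/1949 = -1052/((-3*(-⅕))) + 3437/1949 = -1052/⅗ + 3437/1949 = -1052*5/3 + 3437/1949 = -5260/3 + 3437/1949 = -10241429/5847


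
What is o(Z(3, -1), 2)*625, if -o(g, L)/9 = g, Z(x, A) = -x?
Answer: 16875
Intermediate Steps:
o(g, L) = -9*g
o(Z(3, -1), 2)*625 = -(-9)*3*625 = -9*(-3)*625 = 27*625 = 16875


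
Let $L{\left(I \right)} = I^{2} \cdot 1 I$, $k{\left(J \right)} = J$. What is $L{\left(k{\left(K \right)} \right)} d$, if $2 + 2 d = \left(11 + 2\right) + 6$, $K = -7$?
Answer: $- \frac{5831}{2} \approx -2915.5$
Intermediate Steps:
$d = \frac{17}{2}$ ($d = -1 + \frac{\left(11 + 2\right) + 6}{2} = -1 + \frac{13 + 6}{2} = -1 + \frac{1}{2} \cdot 19 = -1 + \frac{19}{2} = \frac{17}{2} \approx 8.5$)
$L{\left(I \right)} = I^{3}$ ($L{\left(I \right)} = I^{2} I = I^{3}$)
$L{\left(k{\left(K \right)} \right)} d = \left(-7\right)^{3} \cdot \frac{17}{2} = \left(-343\right) \frac{17}{2} = - \frac{5831}{2}$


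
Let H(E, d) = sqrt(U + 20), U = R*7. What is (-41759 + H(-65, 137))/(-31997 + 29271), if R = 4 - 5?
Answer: 41759/2726 - sqrt(13)/2726 ≈ 15.317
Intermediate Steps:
R = -1
U = -7 (U = -1*7 = -7)
H(E, d) = sqrt(13) (H(E, d) = sqrt(-7 + 20) = sqrt(13))
(-41759 + H(-65, 137))/(-31997 + 29271) = (-41759 + sqrt(13))/(-31997 + 29271) = (-41759 + sqrt(13))/(-2726) = (-41759 + sqrt(13))*(-1/2726) = 41759/2726 - sqrt(13)/2726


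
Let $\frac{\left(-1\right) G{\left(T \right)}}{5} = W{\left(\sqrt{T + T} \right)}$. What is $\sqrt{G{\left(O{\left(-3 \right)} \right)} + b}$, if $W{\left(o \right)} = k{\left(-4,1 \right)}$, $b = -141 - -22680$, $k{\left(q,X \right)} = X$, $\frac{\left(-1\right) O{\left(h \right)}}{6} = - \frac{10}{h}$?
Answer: $\sqrt{22534} \approx 150.11$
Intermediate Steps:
$O{\left(h \right)} = \frac{60}{h}$ ($O{\left(h \right)} = - 6 \left(- \frac{10}{h}\right) = \frac{60}{h}$)
$b = 22539$ ($b = -141 + 22680 = 22539$)
$W{\left(o \right)} = 1$
$G{\left(T \right)} = -5$ ($G{\left(T \right)} = \left(-5\right) 1 = -5$)
$\sqrt{G{\left(O{\left(-3 \right)} \right)} + b} = \sqrt{-5 + 22539} = \sqrt{22534}$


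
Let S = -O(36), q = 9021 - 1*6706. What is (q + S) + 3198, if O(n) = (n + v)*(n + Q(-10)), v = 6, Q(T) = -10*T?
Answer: -199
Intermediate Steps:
O(n) = (6 + n)*(100 + n) (O(n) = (n + 6)*(n - 10*(-10)) = (6 + n)*(n + 100) = (6 + n)*(100 + n))
q = 2315 (q = 9021 - 6706 = 2315)
S = -5712 (S = -(600 + 36**2 + 106*36) = -(600 + 1296 + 3816) = -1*5712 = -5712)
(q + S) + 3198 = (2315 - 5712) + 3198 = -3397 + 3198 = -199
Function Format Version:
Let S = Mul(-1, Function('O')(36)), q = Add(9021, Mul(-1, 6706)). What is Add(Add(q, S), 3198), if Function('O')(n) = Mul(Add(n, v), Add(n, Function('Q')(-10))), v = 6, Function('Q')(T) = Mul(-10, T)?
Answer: -199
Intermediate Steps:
Function('O')(n) = Mul(Add(6, n), Add(100, n)) (Function('O')(n) = Mul(Add(n, 6), Add(n, Mul(-10, -10))) = Mul(Add(6, n), Add(n, 100)) = Mul(Add(6, n), Add(100, n)))
q = 2315 (q = Add(9021, -6706) = 2315)
S = -5712 (S = Mul(-1, Add(600, Pow(36, 2), Mul(106, 36))) = Mul(-1, Add(600, 1296, 3816)) = Mul(-1, 5712) = -5712)
Add(Add(q, S), 3198) = Add(Add(2315, -5712), 3198) = Add(-3397, 3198) = -199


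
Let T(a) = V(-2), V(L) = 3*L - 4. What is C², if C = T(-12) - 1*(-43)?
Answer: 1089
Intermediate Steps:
V(L) = -4 + 3*L
T(a) = -10 (T(a) = -4 + 3*(-2) = -4 - 6 = -10)
C = 33 (C = -10 - 1*(-43) = -10 + 43 = 33)
C² = 33² = 1089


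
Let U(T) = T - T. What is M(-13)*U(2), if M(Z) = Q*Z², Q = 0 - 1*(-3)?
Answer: 0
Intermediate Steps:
Q = 3 (Q = 0 + 3 = 3)
M(Z) = 3*Z²
U(T) = 0
M(-13)*U(2) = (3*(-13)²)*0 = (3*169)*0 = 507*0 = 0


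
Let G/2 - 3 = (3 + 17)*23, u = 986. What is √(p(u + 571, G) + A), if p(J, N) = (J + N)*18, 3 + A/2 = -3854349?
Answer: I*√7664010 ≈ 2768.4*I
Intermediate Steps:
A = -7708704 (A = -6 + 2*(-3854349) = -6 - 7708698 = -7708704)
G = 926 (G = 6 + 2*((3 + 17)*23) = 6 + 2*(20*23) = 6 + 2*460 = 6 + 920 = 926)
p(J, N) = 18*J + 18*N
√(p(u + 571, G) + A) = √((18*(986 + 571) + 18*926) - 7708704) = √((18*1557 + 16668) - 7708704) = √((28026 + 16668) - 7708704) = √(44694 - 7708704) = √(-7664010) = I*√7664010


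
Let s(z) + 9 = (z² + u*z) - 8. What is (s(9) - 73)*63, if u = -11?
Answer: -6804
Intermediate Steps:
s(z) = -17 + z² - 11*z (s(z) = -9 + ((z² - 11*z) - 8) = -9 + (-8 + z² - 11*z) = -17 + z² - 11*z)
(s(9) - 73)*63 = ((-17 + 9² - 11*9) - 73)*63 = ((-17 + 81 - 99) - 73)*63 = (-35 - 73)*63 = -108*63 = -6804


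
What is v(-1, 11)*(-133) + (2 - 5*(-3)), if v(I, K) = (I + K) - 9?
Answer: -116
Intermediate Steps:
v(I, K) = -9 + I + K
v(-1, 11)*(-133) + (2 - 5*(-3)) = (-9 - 1 + 11)*(-133) + (2 - 5*(-3)) = 1*(-133) + (2 + 15) = -133 + 17 = -116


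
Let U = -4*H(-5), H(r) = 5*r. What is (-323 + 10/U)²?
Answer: 10426441/100 ≈ 1.0426e+5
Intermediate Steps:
U = 100 (U = -20*(-5) = -4*(-25) = 100)
(-323 + 10/U)² = (-323 + 10/100)² = (-323 + 10*(1/100))² = (-323 + ⅒)² = (-3229/10)² = 10426441/100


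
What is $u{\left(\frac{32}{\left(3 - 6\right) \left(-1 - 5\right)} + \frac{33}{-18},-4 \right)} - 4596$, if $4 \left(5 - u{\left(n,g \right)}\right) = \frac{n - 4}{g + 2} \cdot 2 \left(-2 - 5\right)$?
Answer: $- \frac{330041}{72} \approx -4583.9$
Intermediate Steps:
$u{\left(n,g \right)} = 5 + \frac{7 \left(-4 + n\right)}{2 \left(2 + g\right)}$ ($u{\left(n,g \right)} = 5 - \frac{\frac{n - 4}{g + 2} \cdot 2 \left(-2 - 5\right)}{4} = 5 - \frac{\frac{-4 + n}{2 + g} 2 \left(-7\right)}{4} = 5 - \frac{\frac{2 \left(-4 + n\right)}{2 + g} \left(-7\right)}{4} = 5 - \frac{\left(-14\right) \frac{1}{2 + g} \left(-4 + n\right)}{4} = 5 + \frac{7 \left(-4 + n\right)}{2 \left(2 + g\right)}$)
$u{\left(\frac{32}{\left(3 - 6\right) \left(-1 - 5\right)} + \frac{33}{-18},-4 \right)} - 4596 = \frac{-8 + 7 \left(\frac{32}{\left(3 - 6\right) \left(-1 - 5\right)} + \frac{33}{-18}\right) + 10 \left(-4\right)}{2 \left(2 - 4\right)} - 4596 = \frac{-8 + 7 \left(\frac{32}{\left(-3\right) \left(-6\right)} + 33 \left(- \frac{1}{18}\right)\right) - 40}{2 \left(-2\right)} - 4596 = \frac{1}{2} \left(- \frac{1}{2}\right) \left(-8 + 7 \left(\frac{32}{18} - \frac{11}{6}\right) - 40\right) - 4596 = \frac{1}{2} \left(- \frac{1}{2}\right) \left(-8 + 7 \left(32 \cdot \frac{1}{18} - \frac{11}{6}\right) - 40\right) - 4596 = \frac{1}{2} \left(- \frac{1}{2}\right) \left(-8 + 7 \left(\frac{16}{9} - \frac{11}{6}\right) - 40\right) - 4596 = \frac{1}{2} \left(- \frac{1}{2}\right) \left(-8 + 7 \left(- \frac{1}{18}\right) - 40\right) - 4596 = \frac{1}{2} \left(- \frac{1}{2}\right) \left(-8 - \frac{7}{18} - 40\right) - 4596 = \frac{1}{2} \left(- \frac{1}{2}\right) \left(- \frac{871}{18}\right) - 4596 = \frac{871}{72} - 4596 = - \frac{330041}{72}$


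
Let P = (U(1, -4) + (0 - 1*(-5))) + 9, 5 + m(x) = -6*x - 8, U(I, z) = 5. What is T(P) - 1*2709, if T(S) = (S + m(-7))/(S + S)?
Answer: -51447/19 ≈ -2707.7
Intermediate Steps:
m(x) = -13 - 6*x (m(x) = -5 + (-6*x - 8) = -5 + (-8 - 6*x) = -13 - 6*x)
P = 19 (P = (5 + (0 - 1*(-5))) + 9 = (5 + (0 + 5)) + 9 = (5 + 5) + 9 = 10 + 9 = 19)
T(S) = (29 + S)/(2*S) (T(S) = (S + (-13 - 6*(-7)))/(S + S) = (S + (-13 + 42))/((2*S)) = (S + 29)*(1/(2*S)) = (29 + S)*(1/(2*S)) = (29 + S)/(2*S))
T(P) - 1*2709 = (½)*(29 + 19)/19 - 1*2709 = (½)*(1/19)*48 - 2709 = 24/19 - 2709 = -51447/19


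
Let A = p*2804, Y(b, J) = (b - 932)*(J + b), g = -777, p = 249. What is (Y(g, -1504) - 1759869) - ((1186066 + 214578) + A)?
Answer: 39520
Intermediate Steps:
Y(b, J) = (-932 + b)*(J + b)
A = 698196 (A = 249*2804 = 698196)
(Y(g, -1504) - 1759869) - ((1186066 + 214578) + A) = (((-777)**2 - 932*(-1504) - 932*(-777) - 1504*(-777)) - 1759869) - ((1186066 + 214578) + 698196) = ((603729 + 1401728 + 724164 + 1168608) - 1759869) - (1400644 + 698196) = (3898229 - 1759869) - 1*2098840 = 2138360 - 2098840 = 39520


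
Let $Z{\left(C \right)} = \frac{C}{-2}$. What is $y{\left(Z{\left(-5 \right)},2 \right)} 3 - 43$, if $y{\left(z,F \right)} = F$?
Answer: $-37$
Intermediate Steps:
$Z{\left(C \right)} = - \frac{C}{2}$ ($Z{\left(C \right)} = C \left(- \frac{1}{2}\right) = - \frac{C}{2}$)
$y{\left(Z{\left(-5 \right)},2 \right)} 3 - 43 = 2 \cdot 3 - 43 = 6 - 43 = -37$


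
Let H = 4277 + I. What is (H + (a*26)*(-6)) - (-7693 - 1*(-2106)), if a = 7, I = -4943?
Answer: 3829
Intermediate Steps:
H = -666 (H = 4277 - 4943 = -666)
(H + (a*26)*(-6)) - (-7693 - 1*(-2106)) = (-666 + (7*26)*(-6)) - (-7693 - 1*(-2106)) = (-666 + 182*(-6)) - (-7693 + 2106) = (-666 - 1092) - 1*(-5587) = -1758 + 5587 = 3829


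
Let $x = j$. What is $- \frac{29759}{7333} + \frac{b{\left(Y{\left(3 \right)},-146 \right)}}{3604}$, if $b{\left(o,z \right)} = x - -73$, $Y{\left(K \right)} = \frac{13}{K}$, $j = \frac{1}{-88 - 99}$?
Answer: $- \frac{9977961541}{2471030342} \approx -4.038$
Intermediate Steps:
$j = - \frac{1}{187}$ ($j = \frac{1}{-187} = - \frac{1}{187} \approx -0.0053476$)
$x = - \frac{1}{187} \approx -0.0053476$
$b{\left(o,z \right)} = \frac{13650}{187}$ ($b{\left(o,z \right)} = - \frac{1}{187} - -73 = - \frac{1}{187} + 73 = \frac{13650}{187}$)
$- \frac{29759}{7333} + \frac{b{\left(Y{\left(3 \right)},-146 \right)}}{3604} = - \frac{29759}{7333} + \frac{13650}{187 \cdot 3604} = \left(-29759\right) \frac{1}{7333} + \frac{13650}{187} \cdot \frac{1}{3604} = - \frac{29759}{7333} + \frac{6825}{336974} = - \frac{9977961541}{2471030342}$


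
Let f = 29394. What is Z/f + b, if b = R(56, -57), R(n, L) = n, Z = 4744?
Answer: 825404/14697 ≈ 56.161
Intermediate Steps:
b = 56
Z/f + b = 4744/29394 + 56 = 4744*(1/29394) + 56 = 2372/14697 + 56 = 825404/14697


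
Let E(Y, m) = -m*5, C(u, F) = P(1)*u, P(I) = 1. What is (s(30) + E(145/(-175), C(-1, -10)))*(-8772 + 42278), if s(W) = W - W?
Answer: 167530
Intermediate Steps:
s(W) = 0
C(u, F) = u (C(u, F) = 1*u = u)
E(Y, m) = -5*m
(s(30) + E(145/(-175), C(-1, -10)))*(-8772 + 42278) = (0 - 5*(-1))*(-8772 + 42278) = (0 + 5)*33506 = 5*33506 = 167530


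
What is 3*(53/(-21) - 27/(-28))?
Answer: -131/28 ≈ -4.6786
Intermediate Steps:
3*(53/(-21) - 27/(-28)) = 3*(53*(-1/21) - 27*(-1/28)) = 3*(-53/21 + 27/28) = 3*(-131/84) = -131/28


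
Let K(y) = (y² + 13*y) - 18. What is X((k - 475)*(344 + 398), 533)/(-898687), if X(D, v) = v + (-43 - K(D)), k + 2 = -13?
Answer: 132185689352/898687 ≈ 1.4709e+5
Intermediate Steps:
k = -15 (k = -2 - 13 = -15)
K(y) = -18 + y² + 13*y
X(D, v) = -25 + v - D² - 13*D (X(D, v) = v + (-43 - (-18 + D² + 13*D)) = v + (-43 + (18 - D² - 13*D)) = v + (-25 - D² - 13*D) = -25 + v - D² - 13*D)
X((k - 475)*(344 + 398), 533)/(-898687) = (-25 + 533 - ((-15 - 475)*(344 + 398))² - 13*(-15 - 475)*(344 + 398))/(-898687) = (-25 + 533 - (-490*742)² - (-6370)*742)*(-1/898687) = (-25 + 533 - 1*(-363580)² - 13*(-363580))*(-1/898687) = (-25 + 533 - 1*132190416400 + 4726540)*(-1/898687) = (-25 + 533 - 132190416400 + 4726540)*(-1/898687) = -132185689352*(-1/898687) = 132185689352/898687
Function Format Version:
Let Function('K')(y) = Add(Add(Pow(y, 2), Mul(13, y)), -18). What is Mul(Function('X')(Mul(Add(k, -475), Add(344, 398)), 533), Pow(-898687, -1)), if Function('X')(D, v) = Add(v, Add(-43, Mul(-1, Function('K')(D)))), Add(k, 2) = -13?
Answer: Rational(132185689352, 898687) ≈ 1.4709e+5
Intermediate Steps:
k = -15 (k = Add(-2, -13) = -15)
Function('K')(y) = Add(-18, Pow(y, 2), Mul(13, y))
Function('X')(D, v) = Add(-25, v, Mul(-1, Pow(D, 2)), Mul(-13, D)) (Function('X')(D, v) = Add(v, Add(-43, Mul(-1, Add(-18, Pow(D, 2), Mul(13, D))))) = Add(v, Add(-43, Add(18, Mul(-1, Pow(D, 2)), Mul(-13, D)))) = Add(v, Add(-25, Mul(-1, Pow(D, 2)), Mul(-13, D))) = Add(-25, v, Mul(-1, Pow(D, 2)), Mul(-13, D)))
Mul(Function('X')(Mul(Add(k, -475), Add(344, 398)), 533), Pow(-898687, -1)) = Mul(Add(-25, 533, Mul(-1, Pow(Mul(Add(-15, -475), Add(344, 398)), 2)), Mul(-13, Mul(Add(-15, -475), Add(344, 398)))), Pow(-898687, -1)) = Mul(Add(-25, 533, Mul(-1, Pow(Mul(-490, 742), 2)), Mul(-13, Mul(-490, 742))), Rational(-1, 898687)) = Mul(Add(-25, 533, Mul(-1, Pow(-363580, 2)), Mul(-13, -363580)), Rational(-1, 898687)) = Mul(Add(-25, 533, Mul(-1, 132190416400), 4726540), Rational(-1, 898687)) = Mul(Add(-25, 533, -132190416400, 4726540), Rational(-1, 898687)) = Mul(-132185689352, Rational(-1, 898687)) = Rational(132185689352, 898687)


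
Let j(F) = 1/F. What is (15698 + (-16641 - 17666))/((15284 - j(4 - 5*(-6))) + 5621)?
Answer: -210902/236923 ≈ -0.89017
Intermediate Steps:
(15698 + (-16641 - 17666))/((15284 - j(4 - 5*(-6))) + 5621) = (15698 + (-16641 - 17666))/((15284 - 1/(4 - 5*(-6))) + 5621) = (15698 - 34307)/((15284 - 1/(4 + 30)) + 5621) = -18609/((15284 - 1/34) + 5621) = -18609/(519655/34 + 5621) = -18609/710769/34 = -18609*34/710769 = -210902/236923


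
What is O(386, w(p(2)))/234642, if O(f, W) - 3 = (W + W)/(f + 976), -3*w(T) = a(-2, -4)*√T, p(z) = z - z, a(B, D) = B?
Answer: 1/78214 ≈ 1.2785e-5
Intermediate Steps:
p(z) = 0
w(T) = 2*√T/3 (w(T) = -(-2)*√T/3 = 2*√T/3)
O(f, W) = 3 + 2*W/(976 + f) (O(f, W) = 3 + (W + W)/(f + 976) = 3 + (2*W)/(976 + f) = 3 + 2*W/(976 + f))
O(386, w(p(2)))/234642 = ((2928 + 2*(2*√0/3) + 3*386)/(976 + 386))/234642 = ((2928 + 2*((⅔)*0) + 1158)/1362)*(1/234642) = ((2928 + 2*0 + 1158)/1362)*(1/234642) = ((2928 + 0 + 1158)/1362)*(1/234642) = ((1/1362)*4086)*(1/234642) = 3*(1/234642) = 1/78214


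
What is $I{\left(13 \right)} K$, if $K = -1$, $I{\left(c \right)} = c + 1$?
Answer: $-14$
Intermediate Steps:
$I{\left(c \right)} = 1 + c$
$I{\left(13 \right)} K = \left(1 + 13\right) \left(-1\right) = 14 \left(-1\right) = -14$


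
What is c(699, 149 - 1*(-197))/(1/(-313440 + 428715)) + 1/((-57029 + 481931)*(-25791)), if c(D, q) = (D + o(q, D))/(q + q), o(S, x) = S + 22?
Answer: 673948190208107579/3791692028772 ≈ 1.7774e+5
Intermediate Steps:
o(S, x) = 22 + S
c(D, q) = (22 + D + q)/(2*q) (c(D, q) = (D + (22 + q))/(q + q) = (22 + D + q)/((2*q)) = (22 + D + q)*(1/(2*q)) = (22 + D + q)/(2*q))
c(699, 149 - 1*(-197))/(1/(-313440 + 428715)) + 1/((-57029 + 481931)*(-25791)) = ((22 + 699 + (149 - 1*(-197)))/(2*(149 - 1*(-197))))/(1/(-313440 + 428715)) + 1/((-57029 + 481931)*(-25791)) = ((22 + 699 + (149 + 197))/(2*(149 + 197)))/(1/115275) - 1/25791/424902 = ((½)*(22 + 699 + 346)/346)/(1/115275) + (1/424902)*(-1/25791) = ((½)*(1/346)*1067)*115275 - 1/10958647482 = (1067/692)*115275 - 1/10958647482 = 122998425/692 - 1/10958647482 = 673948190208107579/3791692028772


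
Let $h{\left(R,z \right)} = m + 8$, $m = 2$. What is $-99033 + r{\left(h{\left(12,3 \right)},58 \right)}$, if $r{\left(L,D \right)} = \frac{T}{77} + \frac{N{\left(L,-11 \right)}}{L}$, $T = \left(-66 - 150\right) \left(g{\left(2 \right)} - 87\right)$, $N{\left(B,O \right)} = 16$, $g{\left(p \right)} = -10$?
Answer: $- \frac{38022329}{385} \approx -98759.0$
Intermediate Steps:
$h{\left(R,z \right)} = 10$ ($h{\left(R,z \right)} = 2 + 8 = 10$)
$T = 20952$ ($T = \left(-66 - 150\right) \left(-10 - 87\right) = \left(-216\right) \left(-97\right) = 20952$)
$r{\left(L,D \right)} = \frac{20952}{77} + \frac{16}{L}$
$-99033 + r{\left(h{\left(12,3 \right)},58 \right)} = -99033 + \left(\frac{20952}{77} + \frac{16}{10}\right) = -99033 + \left(\frac{20952}{77} + 16 \cdot \frac{1}{10}\right) = -99033 + \left(\frac{20952}{77} + \frac{8}{5}\right) = -99033 + \frac{105376}{385} = - \frac{38022329}{385}$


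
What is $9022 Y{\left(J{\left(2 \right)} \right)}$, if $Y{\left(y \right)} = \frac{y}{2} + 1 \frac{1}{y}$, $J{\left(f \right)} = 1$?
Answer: $13533$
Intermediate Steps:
$Y{\left(y \right)} = \frac{1}{y} + \frac{y}{2}$ ($Y{\left(y \right)} = y \frac{1}{2} + \frac{1}{y} = \frac{y}{2} + \frac{1}{y} = \frac{1}{y} + \frac{y}{2}$)
$9022 Y{\left(J{\left(2 \right)} \right)} = 9022 \left(1^{-1} + \frac{1}{2} \cdot 1\right) = 9022 \left(1 + \frac{1}{2}\right) = 9022 \cdot \frac{3}{2} = 13533$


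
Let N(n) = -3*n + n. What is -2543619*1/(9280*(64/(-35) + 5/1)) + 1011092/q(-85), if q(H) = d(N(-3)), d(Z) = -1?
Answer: -2394470515/2368 ≈ -1.0112e+6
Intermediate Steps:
N(n) = -2*n
q(H) = -1
-2543619*1/(9280*(64/(-35) + 5/1)) + 1011092/q(-85) = -2543619*1/(9280*(64/(-35) + 5/1)) + 1011092/(-1) = -2543619*1/(9280*(64*(-1/35) + 5*1)) + 1011092*(-1) = -2543619*1/(9280*(-64/35 + 5)) - 1011092 = -2543619/(-64*111/35*(-145)) - 1011092 = -2543619/((-7104/35*(-145))) - 1011092 = -2543619/206016/7 - 1011092 = -2543619*7/206016 - 1011092 = -204659/2368 - 1011092 = -2394470515/2368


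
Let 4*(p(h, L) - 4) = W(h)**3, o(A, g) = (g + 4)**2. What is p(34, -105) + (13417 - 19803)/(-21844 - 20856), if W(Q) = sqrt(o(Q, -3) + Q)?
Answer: 88593/21350 + 35*sqrt(35)/4 ≈ 55.915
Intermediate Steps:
o(A, g) = (4 + g)**2
W(Q) = sqrt(1 + Q) (W(Q) = sqrt((4 - 3)**2 + Q) = sqrt(1**2 + Q) = sqrt(1 + Q))
p(h, L) = 4 + (1 + h)**(3/2)/4 (p(h, L) = 4 + (sqrt(1 + h))**3/4 = 4 + (1 + h)**(3/2)/4)
p(34, -105) + (13417 - 19803)/(-21844 - 20856) = (4 + (1 + 34)**(3/2)/4) + (13417 - 19803)/(-21844 - 20856) = (4 + 35**(3/2)/4) - 6386/(-42700) = (4 + (35*sqrt(35))/4) - 6386*(-1/42700) = (4 + 35*sqrt(35)/4) + 3193/21350 = 88593/21350 + 35*sqrt(35)/4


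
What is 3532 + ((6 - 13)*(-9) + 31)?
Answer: 3626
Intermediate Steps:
3532 + ((6 - 13)*(-9) + 31) = 3532 + (-7*(-9) + 31) = 3532 + (63 + 31) = 3532 + 94 = 3626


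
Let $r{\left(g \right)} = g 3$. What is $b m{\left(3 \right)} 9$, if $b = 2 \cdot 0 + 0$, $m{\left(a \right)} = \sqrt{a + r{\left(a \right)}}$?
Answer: $0$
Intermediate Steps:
$r{\left(g \right)} = 3 g$
$m{\left(a \right)} = 2 \sqrt{a}$ ($m{\left(a \right)} = \sqrt{a + 3 a} = \sqrt{4 a} = 2 \sqrt{a}$)
$b = 0$ ($b = 0 + 0 = 0$)
$b m{\left(3 \right)} 9 = 0 \cdot 2 \sqrt{3} \cdot 9 = 0 \cdot 9 = 0$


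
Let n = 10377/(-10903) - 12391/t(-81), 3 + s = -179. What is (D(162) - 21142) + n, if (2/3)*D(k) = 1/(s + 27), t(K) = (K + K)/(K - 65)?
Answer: -8845692122749/273774330 ≈ -32310.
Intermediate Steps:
s = -182 (s = -3 - 179 = -182)
t(K) = 2*K/(-65 + K) (t(K) = (2*K)/(-65 + K) = 2*K/(-65 + K))
n = -9863072866/883143 (n = 10377/(-10903) - 12391/(2*(-81)/(-65 - 81)) = 10377*(-1/10903) - 12391/(2*(-81)/(-146)) = -10377/10903 - 12391/(2*(-81)*(-1/146)) = -10377/10903 - 12391/81/73 = -10377/10903 - 12391*73/81 = -10377/10903 - 904543/81 = -9863072866/883143 ≈ -11168.)
D(k) = -3/310 (D(k) = 3/(2*(-182 + 27)) = (3/2)/(-155) = (3/2)*(-1/155) = -3/310)
(D(162) - 21142) + n = (-3/310 - 21142) - 9863072866/883143 = -6554023/310 - 9863072866/883143 = -8845692122749/273774330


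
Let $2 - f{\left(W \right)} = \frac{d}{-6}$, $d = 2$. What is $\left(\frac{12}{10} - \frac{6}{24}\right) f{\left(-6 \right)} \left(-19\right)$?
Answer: $- \frac{2527}{60} \approx -42.117$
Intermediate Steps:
$f{\left(W \right)} = \frac{7}{3}$ ($f{\left(W \right)} = 2 - \frac{2}{-6} = 2 - 2 \left(- \frac{1}{6}\right) = 2 - - \frac{1}{3} = 2 + \frac{1}{3} = \frac{7}{3}$)
$\left(\frac{12}{10} - \frac{6}{24}\right) f{\left(-6 \right)} \left(-19\right) = \left(\frac{12}{10} - \frac{6}{24}\right) \frac{7}{3} \left(-19\right) = \left(12 \cdot \frac{1}{10} - \frac{1}{4}\right) \frac{7}{3} \left(-19\right) = \left(\frac{6}{5} - \frac{1}{4}\right) \frac{7}{3} \left(-19\right) = \frac{19}{20} \cdot \frac{7}{3} \left(-19\right) = \frac{133}{60} \left(-19\right) = - \frac{2527}{60}$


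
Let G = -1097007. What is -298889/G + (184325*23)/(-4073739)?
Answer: -1144379325118/1489640066391 ≈ -0.76823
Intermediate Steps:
-298889/G + (184325*23)/(-4073739) = -298889/(-1097007) + (184325*23)/(-4073739) = -298889*(-1/1097007) + 4239475*(-1/4073739) = 298889/1097007 - 4239475/4073739 = -1144379325118/1489640066391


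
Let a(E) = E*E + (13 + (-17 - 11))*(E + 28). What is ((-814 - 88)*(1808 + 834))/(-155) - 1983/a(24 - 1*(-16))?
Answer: 276376271/17980 ≈ 15371.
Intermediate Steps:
a(E) = -420 + E² - 15*E (a(E) = E² + (13 - 28)*(28 + E) = E² - 15*(28 + E) = E² + (-420 - 15*E) = -420 + E² - 15*E)
((-814 - 88)*(1808 + 834))/(-155) - 1983/a(24 - 1*(-16)) = ((-814 - 88)*(1808 + 834))/(-155) - 1983/(-420 + (24 - 1*(-16))² - 15*(24 - 1*(-16))) = -902*2642*(-1/155) - 1983/(-420 + (24 + 16)² - 15*(24 + 16)) = -2383084*(-1/155) - 1983/(-420 + 40² - 15*40) = 2383084/155 - 1983/(-420 + 1600 - 600) = 2383084/155 - 1983/580 = 276376271/17980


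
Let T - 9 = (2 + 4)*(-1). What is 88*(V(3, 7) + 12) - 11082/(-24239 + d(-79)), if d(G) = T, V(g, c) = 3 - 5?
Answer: 10669381/12118 ≈ 880.46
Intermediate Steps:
T = 3 (T = 9 + (2 + 4)*(-1) = 9 + 6*(-1) = 9 - 6 = 3)
V(g, c) = -2
d(G) = 3
88*(V(3, 7) + 12) - 11082/(-24239 + d(-79)) = 88*(-2 + 12) - 11082/(-24239 + 3) = 88*10 - 11082/(-24236) = 880 - 11082*(-1/24236) = 880 + 5541/12118 = 10669381/12118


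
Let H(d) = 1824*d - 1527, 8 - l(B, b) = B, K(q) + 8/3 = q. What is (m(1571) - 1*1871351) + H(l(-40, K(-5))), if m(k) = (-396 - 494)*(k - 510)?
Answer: -2729616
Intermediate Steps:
K(q) = -8/3 + q
m(k) = 453900 - 890*k (m(k) = -890*(-510 + k) = 453900 - 890*k)
l(B, b) = 8 - B
H(d) = -1527 + 1824*d
(m(1571) - 1*1871351) + H(l(-40, K(-5))) = ((453900 - 890*1571) - 1*1871351) + (-1527 + 1824*(8 - 1*(-40))) = ((453900 - 1398190) - 1871351) + (-1527 + 1824*(8 + 40)) = (-944290 - 1871351) + (-1527 + 1824*48) = -2815641 + (-1527 + 87552) = -2815641 + 86025 = -2729616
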